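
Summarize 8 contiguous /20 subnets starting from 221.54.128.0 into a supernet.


Original prefix: /20
Number of subnets: 8 = 2^3
New prefix = 20 - 3 = 17
Supernet: 221.54.128.0/17


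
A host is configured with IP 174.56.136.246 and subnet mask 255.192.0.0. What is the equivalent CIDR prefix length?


Binary: 11111111.11000000.00000000.00000000
Count leading 1s
Prefix: /10


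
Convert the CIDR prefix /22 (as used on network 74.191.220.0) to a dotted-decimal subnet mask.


/22 means 22 network bits, 10 host bits
Binary: 11111111111111111111110000000000
Mask: 255.255.252.0


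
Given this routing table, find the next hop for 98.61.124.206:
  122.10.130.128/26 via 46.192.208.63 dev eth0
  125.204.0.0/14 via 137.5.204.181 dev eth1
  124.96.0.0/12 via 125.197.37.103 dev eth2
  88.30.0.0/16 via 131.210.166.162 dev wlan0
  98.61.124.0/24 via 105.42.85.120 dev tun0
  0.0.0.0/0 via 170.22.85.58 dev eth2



Longest prefix match for 98.61.124.206:
  /26 122.10.130.128: no
  /14 125.204.0.0: no
  /12 124.96.0.0: no
  /16 88.30.0.0: no
  /24 98.61.124.0: MATCH
  /0 0.0.0.0: MATCH
Selected: next-hop 105.42.85.120 via tun0 (matched /24)


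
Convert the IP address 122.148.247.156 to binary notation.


122 = 01111010
148 = 10010100
247 = 11110111
156 = 10011100
Binary: 01111010.10010100.11110111.10011100


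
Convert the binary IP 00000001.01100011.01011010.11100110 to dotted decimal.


00000001 = 1
01100011 = 99
01011010 = 90
11100110 = 230
IP: 1.99.90.230


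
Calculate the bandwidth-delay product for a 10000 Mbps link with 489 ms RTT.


BDP = bandwidth * RTT
= 10000 Mbps * 489 ms
= 10000 * 1e6 * 489 / 1000 bits
= 4890000000 bits
= 611250000 bytes
= 596923.8281 KB
BDP = 4890000000 bits (611250000 bytes)


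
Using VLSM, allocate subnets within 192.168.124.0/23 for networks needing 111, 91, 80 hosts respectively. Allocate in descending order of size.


111 hosts -> /25 (126 usable): 192.168.124.0/25
91 hosts -> /25 (126 usable): 192.168.124.128/25
80 hosts -> /25 (126 usable): 192.168.125.0/25
Allocation: 192.168.124.0/25 (111 hosts, 126 usable); 192.168.124.128/25 (91 hosts, 126 usable); 192.168.125.0/25 (80 hosts, 126 usable)


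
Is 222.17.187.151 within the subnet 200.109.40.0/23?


Subnet network: 200.109.40.0
Test IP AND mask: 222.17.186.0
No, 222.17.187.151 is not in 200.109.40.0/23


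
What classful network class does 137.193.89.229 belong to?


First octet: 137
Binary: 10001001
10xxxxxx -> Class B (128-191)
Class B, default mask 255.255.0.0 (/16)


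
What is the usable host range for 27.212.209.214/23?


Network: 27.212.208.0
Broadcast: 27.212.209.255
First usable = network + 1
Last usable = broadcast - 1
Range: 27.212.208.1 to 27.212.209.254


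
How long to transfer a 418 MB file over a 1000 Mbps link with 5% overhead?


Effective throughput = 1000 * (1 - 5/100) = 950 Mbps
File size in Mb = 418 * 8 = 3344 Mb
Time = 3344 / 950
Time = 3.52 seconds


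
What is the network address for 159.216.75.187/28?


IP:   10011111.11011000.01001011.10111011
Mask: 11111111.11111111.11111111.11110000
AND operation:
Net:  10011111.11011000.01001011.10110000
Network: 159.216.75.176/28


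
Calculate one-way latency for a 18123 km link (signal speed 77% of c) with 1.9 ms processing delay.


Speed = 0.77 * 3e5 km/s = 231000 km/s
Propagation delay = 18123 / 231000 = 0.0785 s = 78.4545 ms
Processing delay = 1.9 ms
Total one-way latency = 80.3545 ms


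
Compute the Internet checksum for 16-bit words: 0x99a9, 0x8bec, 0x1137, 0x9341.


Sum all words (with carry folding):
+ 0x99a9 = 0x99a9
+ 0x8bec = 0x2596
+ 0x1137 = 0x36cd
+ 0x9341 = 0xca0e
One's complement: ~0xca0e
Checksum = 0x35f1


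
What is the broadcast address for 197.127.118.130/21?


Network: 197.127.112.0/21
Host bits = 11
Set all host bits to 1:
Broadcast: 197.127.119.255


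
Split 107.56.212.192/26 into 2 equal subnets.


New prefix = 26 + 1 = 27
Each subnet has 32 addresses
  107.56.212.192/27
  107.56.212.224/27
Subnets: 107.56.212.192/27, 107.56.212.224/27


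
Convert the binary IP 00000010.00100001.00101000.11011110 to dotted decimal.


00000010 = 2
00100001 = 33
00101000 = 40
11011110 = 222
IP: 2.33.40.222


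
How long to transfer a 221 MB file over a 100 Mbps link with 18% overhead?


Effective throughput = 100 * (1 - 18/100) = 82 Mbps
File size in Mb = 221 * 8 = 1768 Mb
Time = 1768 / 82
Time = 21.561 seconds


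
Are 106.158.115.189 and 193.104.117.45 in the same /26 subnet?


Mask: 255.255.255.192
106.158.115.189 AND mask = 106.158.115.128
193.104.117.45 AND mask = 193.104.117.0
No, different subnets (106.158.115.128 vs 193.104.117.0)


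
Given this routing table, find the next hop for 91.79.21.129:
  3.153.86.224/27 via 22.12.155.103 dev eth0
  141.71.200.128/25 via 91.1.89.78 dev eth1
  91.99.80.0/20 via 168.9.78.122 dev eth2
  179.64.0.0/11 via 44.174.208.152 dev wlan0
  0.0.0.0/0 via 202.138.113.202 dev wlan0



Longest prefix match for 91.79.21.129:
  /27 3.153.86.224: no
  /25 141.71.200.128: no
  /20 91.99.80.0: no
  /11 179.64.0.0: no
  /0 0.0.0.0: MATCH
Selected: next-hop 202.138.113.202 via wlan0 (matched /0)


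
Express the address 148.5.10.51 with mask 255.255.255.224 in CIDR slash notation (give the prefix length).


Binary: 11111111.11111111.11111111.11100000
Count leading 1s
Prefix: /27


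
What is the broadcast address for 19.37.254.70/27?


Network: 19.37.254.64/27
Host bits = 5
Set all host bits to 1:
Broadcast: 19.37.254.95


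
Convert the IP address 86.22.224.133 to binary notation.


86 = 01010110
22 = 00010110
224 = 11100000
133 = 10000101
Binary: 01010110.00010110.11100000.10000101


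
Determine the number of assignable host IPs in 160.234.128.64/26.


Host bits = 32 - 26 = 6
Total addresses = 2^6 = 64
Usable = total - 2 (network and broadcast)
Usable hosts: 62


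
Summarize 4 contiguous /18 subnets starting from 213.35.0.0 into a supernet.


Original prefix: /18
Number of subnets: 4 = 2^2
New prefix = 18 - 2 = 16
Supernet: 213.35.0.0/16


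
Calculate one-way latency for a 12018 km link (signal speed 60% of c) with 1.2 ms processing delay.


Speed = 0.6 * 3e5 km/s = 180000 km/s
Propagation delay = 12018 / 180000 = 0.0668 s = 66.7667 ms
Processing delay = 1.2 ms
Total one-way latency = 67.9667 ms


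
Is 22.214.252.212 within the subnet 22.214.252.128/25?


Subnet network: 22.214.252.128
Test IP AND mask: 22.214.252.128
Yes, 22.214.252.212 is in 22.214.252.128/25


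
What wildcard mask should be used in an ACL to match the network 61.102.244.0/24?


Subnet mask: 255.255.255.0
Wildcard = 255.255.255.255 - subnet mask
255 - 255 = 0
255 - 255 = 0
255 - 255 = 0
255 - 0 = 255
Wildcard: 0.0.0.255


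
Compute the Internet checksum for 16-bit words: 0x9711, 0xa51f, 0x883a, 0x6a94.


Sum all words (with carry folding):
+ 0x9711 = 0x9711
+ 0xa51f = 0x3c31
+ 0x883a = 0xc46b
+ 0x6a94 = 0x2f00
One's complement: ~0x2f00
Checksum = 0xd0ff


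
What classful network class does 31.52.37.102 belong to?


First octet: 31
Binary: 00011111
0xxxxxxx -> Class A (1-126)
Class A, default mask 255.0.0.0 (/8)


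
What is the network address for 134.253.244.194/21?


IP:   10000110.11111101.11110100.11000010
Mask: 11111111.11111111.11111000.00000000
AND operation:
Net:  10000110.11111101.11110000.00000000
Network: 134.253.240.0/21


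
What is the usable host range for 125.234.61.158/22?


Network: 125.234.60.0
Broadcast: 125.234.63.255
First usable = network + 1
Last usable = broadcast - 1
Range: 125.234.60.1 to 125.234.63.254


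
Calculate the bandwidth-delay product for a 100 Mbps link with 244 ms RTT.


BDP = bandwidth * RTT
= 100 Mbps * 244 ms
= 100 * 1e6 * 244 / 1000 bits
= 24400000 bits
= 3050000 bytes
= 2978.5156 KB
BDP = 24400000 bits (3050000 bytes)


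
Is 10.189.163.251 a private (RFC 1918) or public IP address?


RFC 1918 private ranges:
  10.0.0.0/8 (10.0.0.0 - 10.255.255.255)
  172.16.0.0/12 (172.16.0.0 - 172.31.255.255)
  192.168.0.0/16 (192.168.0.0 - 192.168.255.255)
Private (in 10.0.0.0/8)


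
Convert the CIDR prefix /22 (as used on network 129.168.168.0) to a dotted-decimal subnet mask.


/22 means 22 network bits, 10 host bits
Binary: 11111111111111111111110000000000
Mask: 255.255.252.0


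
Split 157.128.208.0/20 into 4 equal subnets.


New prefix = 20 + 2 = 22
Each subnet has 1024 addresses
  157.128.208.0/22
  157.128.212.0/22
  157.128.216.0/22
  157.128.220.0/22
Subnets: 157.128.208.0/22, 157.128.212.0/22, 157.128.216.0/22, 157.128.220.0/22


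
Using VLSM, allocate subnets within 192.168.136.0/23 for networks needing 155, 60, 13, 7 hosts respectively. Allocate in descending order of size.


155 hosts -> /24 (254 usable): 192.168.136.0/24
60 hosts -> /26 (62 usable): 192.168.137.0/26
13 hosts -> /28 (14 usable): 192.168.137.64/28
7 hosts -> /28 (14 usable): 192.168.137.80/28
Allocation: 192.168.136.0/24 (155 hosts, 254 usable); 192.168.137.0/26 (60 hosts, 62 usable); 192.168.137.64/28 (13 hosts, 14 usable); 192.168.137.80/28 (7 hosts, 14 usable)


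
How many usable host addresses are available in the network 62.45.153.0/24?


Host bits = 32 - 24 = 8
Total addresses = 2^8 = 256
Usable = total - 2 (network and broadcast)
Usable hosts: 254


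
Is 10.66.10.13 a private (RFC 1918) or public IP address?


RFC 1918 private ranges:
  10.0.0.0/8 (10.0.0.0 - 10.255.255.255)
  172.16.0.0/12 (172.16.0.0 - 172.31.255.255)
  192.168.0.0/16 (192.168.0.0 - 192.168.255.255)
Private (in 10.0.0.0/8)


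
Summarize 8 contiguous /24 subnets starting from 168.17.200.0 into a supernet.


Original prefix: /24
Number of subnets: 8 = 2^3
New prefix = 24 - 3 = 21
Supernet: 168.17.200.0/21


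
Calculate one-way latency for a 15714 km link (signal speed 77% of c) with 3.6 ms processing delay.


Speed = 0.77 * 3e5 km/s = 231000 km/s
Propagation delay = 15714 / 231000 = 0.068 s = 68.026 ms
Processing delay = 3.6 ms
Total one-way latency = 71.626 ms


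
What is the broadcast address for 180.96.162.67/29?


Network: 180.96.162.64/29
Host bits = 3
Set all host bits to 1:
Broadcast: 180.96.162.71


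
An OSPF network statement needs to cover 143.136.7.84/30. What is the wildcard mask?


Subnet mask: 255.255.255.252
Wildcard = 255.255.255.255 - subnet mask
255 - 255 = 0
255 - 255 = 0
255 - 255 = 0
255 - 252 = 3
Wildcard: 0.0.0.3


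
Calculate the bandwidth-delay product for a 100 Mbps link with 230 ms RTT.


BDP = bandwidth * RTT
= 100 Mbps * 230 ms
= 100 * 1e6 * 230 / 1000 bits
= 23000000 bits
= 2875000 bytes
= 2807.6172 KB
BDP = 23000000 bits (2875000 bytes)


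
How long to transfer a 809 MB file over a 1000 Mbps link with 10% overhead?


Effective throughput = 1000 * (1 - 10/100) = 900 Mbps
File size in Mb = 809 * 8 = 6472 Mb
Time = 6472 / 900
Time = 7.1911 seconds


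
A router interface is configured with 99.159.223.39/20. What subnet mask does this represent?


/20 means 20 network bits, 12 host bits
Binary: 11111111111111111111000000000000
Mask: 255.255.240.0


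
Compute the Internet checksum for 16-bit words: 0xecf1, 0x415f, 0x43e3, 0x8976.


Sum all words (with carry folding):
+ 0xecf1 = 0xecf1
+ 0x415f = 0x2e51
+ 0x43e3 = 0x7234
+ 0x8976 = 0xfbaa
One's complement: ~0xfbaa
Checksum = 0x0455


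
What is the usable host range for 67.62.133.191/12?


Network: 67.48.0.0
Broadcast: 67.63.255.255
First usable = network + 1
Last usable = broadcast - 1
Range: 67.48.0.1 to 67.63.255.254


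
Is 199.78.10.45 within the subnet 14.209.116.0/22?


Subnet network: 14.209.116.0
Test IP AND mask: 199.78.8.0
No, 199.78.10.45 is not in 14.209.116.0/22


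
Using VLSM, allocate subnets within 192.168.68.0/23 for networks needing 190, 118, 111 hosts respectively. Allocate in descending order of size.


190 hosts -> /24 (254 usable): 192.168.68.0/24
118 hosts -> /25 (126 usable): 192.168.69.0/25
111 hosts -> /25 (126 usable): 192.168.69.128/25
Allocation: 192.168.68.0/24 (190 hosts, 254 usable); 192.168.69.0/25 (118 hosts, 126 usable); 192.168.69.128/25 (111 hosts, 126 usable)


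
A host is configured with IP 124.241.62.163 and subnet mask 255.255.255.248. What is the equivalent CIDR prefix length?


Binary: 11111111.11111111.11111111.11111000
Count leading 1s
Prefix: /29


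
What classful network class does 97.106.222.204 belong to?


First octet: 97
Binary: 01100001
0xxxxxxx -> Class A (1-126)
Class A, default mask 255.0.0.0 (/8)


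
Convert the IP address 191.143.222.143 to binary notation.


191 = 10111111
143 = 10001111
222 = 11011110
143 = 10001111
Binary: 10111111.10001111.11011110.10001111


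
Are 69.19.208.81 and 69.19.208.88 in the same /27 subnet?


Mask: 255.255.255.224
69.19.208.81 AND mask = 69.19.208.64
69.19.208.88 AND mask = 69.19.208.64
Yes, same subnet (69.19.208.64)


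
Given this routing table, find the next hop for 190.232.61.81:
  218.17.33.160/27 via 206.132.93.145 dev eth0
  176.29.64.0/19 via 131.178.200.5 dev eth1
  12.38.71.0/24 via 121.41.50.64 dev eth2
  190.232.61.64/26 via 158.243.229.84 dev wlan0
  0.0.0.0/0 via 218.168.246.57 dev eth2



Longest prefix match for 190.232.61.81:
  /27 218.17.33.160: no
  /19 176.29.64.0: no
  /24 12.38.71.0: no
  /26 190.232.61.64: MATCH
  /0 0.0.0.0: MATCH
Selected: next-hop 158.243.229.84 via wlan0 (matched /26)


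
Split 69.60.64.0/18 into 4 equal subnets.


New prefix = 18 + 2 = 20
Each subnet has 4096 addresses
  69.60.64.0/20
  69.60.80.0/20
  69.60.96.0/20
  69.60.112.0/20
Subnets: 69.60.64.0/20, 69.60.80.0/20, 69.60.96.0/20, 69.60.112.0/20


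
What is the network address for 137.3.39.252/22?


IP:   10001001.00000011.00100111.11111100
Mask: 11111111.11111111.11111100.00000000
AND operation:
Net:  10001001.00000011.00100100.00000000
Network: 137.3.36.0/22


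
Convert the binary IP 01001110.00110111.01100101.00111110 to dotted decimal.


01001110 = 78
00110111 = 55
01100101 = 101
00111110 = 62
IP: 78.55.101.62


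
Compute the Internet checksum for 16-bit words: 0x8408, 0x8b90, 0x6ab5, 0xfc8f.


Sum all words (with carry folding):
+ 0x8408 = 0x8408
+ 0x8b90 = 0x0f99
+ 0x6ab5 = 0x7a4e
+ 0xfc8f = 0x76de
One's complement: ~0x76de
Checksum = 0x8921


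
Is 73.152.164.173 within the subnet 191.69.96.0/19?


Subnet network: 191.69.96.0
Test IP AND mask: 73.152.160.0
No, 73.152.164.173 is not in 191.69.96.0/19


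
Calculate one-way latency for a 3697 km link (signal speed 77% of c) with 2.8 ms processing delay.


Speed = 0.77 * 3e5 km/s = 231000 km/s
Propagation delay = 3697 / 231000 = 0.016 s = 16.0043 ms
Processing delay = 2.8 ms
Total one-way latency = 18.8043 ms


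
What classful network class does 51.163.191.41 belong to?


First octet: 51
Binary: 00110011
0xxxxxxx -> Class A (1-126)
Class A, default mask 255.0.0.0 (/8)


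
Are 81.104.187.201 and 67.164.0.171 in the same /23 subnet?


Mask: 255.255.254.0
81.104.187.201 AND mask = 81.104.186.0
67.164.0.171 AND mask = 67.164.0.0
No, different subnets (81.104.186.0 vs 67.164.0.0)


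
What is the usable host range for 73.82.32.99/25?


Network: 73.82.32.0
Broadcast: 73.82.32.127
First usable = network + 1
Last usable = broadcast - 1
Range: 73.82.32.1 to 73.82.32.126


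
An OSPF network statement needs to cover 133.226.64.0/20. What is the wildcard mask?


Subnet mask: 255.255.240.0
Wildcard = 255.255.255.255 - subnet mask
255 - 255 = 0
255 - 255 = 0
255 - 240 = 15
255 - 0 = 255
Wildcard: 0.0.15.255


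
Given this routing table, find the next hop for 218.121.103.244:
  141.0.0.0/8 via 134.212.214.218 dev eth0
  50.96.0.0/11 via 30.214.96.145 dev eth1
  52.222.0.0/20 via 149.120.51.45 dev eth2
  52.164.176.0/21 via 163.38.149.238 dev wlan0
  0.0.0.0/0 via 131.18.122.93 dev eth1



Longest prefix match for 218.121.103.244:
  /8 141.0.0.0: no
  /11 50.96.0.0: no
  /20 52.222.0.0: no
  /21 52.164.176.0: no
  /0 0.0.0.0: MATCH
Selected: next-hop 131.18.122.93 via eth1 (matched /0)


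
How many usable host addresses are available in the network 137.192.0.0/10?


Host bits = 32 - 10 = 22
Total addresses = 2^22 = 4194304
Usable = total - 2 (network and broadcast)
Usable hosts: 4194302


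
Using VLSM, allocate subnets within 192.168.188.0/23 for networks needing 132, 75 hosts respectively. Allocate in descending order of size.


132 hosts -> /24 (254 usable): 192.168.188.0/24
75 hosts -> /25 (126 usable): 192.168.189.0/25
Allocation: 192.168.188.0/24 (132 hosts, 254 usable); 192.168.189.0/25 (75 hosts, 126 usable)


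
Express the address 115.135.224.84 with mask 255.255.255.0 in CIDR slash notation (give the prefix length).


Binary: 11111111.11111111.11111111.00000000
Count leading 1s
Prefix: /24


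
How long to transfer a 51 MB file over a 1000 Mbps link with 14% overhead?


Effective throughput = 1000 * (1 - 14/100) = 860 Mbps
File size in Mb = 51 * 8 = 408 Mb
Time = 408 / 860
Time = 0.4744 seconds


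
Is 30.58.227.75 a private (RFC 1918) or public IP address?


RFC 1918 private ranges:
  10.0.0.0/8 (10.0.0.0 - 10.255.255.255)
  172.16.0.0/12 (172.16.0.0 - 172.31.255.255)
  192.168.0.0/16 (192.168.0.0 - 192.168.255.255)
Public (not in any RFC 1918 range)


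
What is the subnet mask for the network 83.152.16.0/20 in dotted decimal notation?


/20 means 20 network bits, 12 host bits
Binary: 11111111111111111111000000000000
Mask: 255.255.240.0


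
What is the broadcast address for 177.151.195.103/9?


Network: 177.128.0.0/9
Host bits = 23
Set all host bits to 1:
Broadcast: 177.255.255.255


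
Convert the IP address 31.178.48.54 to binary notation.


31 = 00011111
178 = 10110010
48 = 00110000
54 = 00110110
Binary: 00011111.10110010.00110000.00110110


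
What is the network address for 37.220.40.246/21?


IP:   00100101.11011100.00101000.11110110
Mask: 11111111.11111111.11111000.00000000
AND operation:
Net:  00100101.11011100.00101000.00000000
Network: 37.220.40.0/21


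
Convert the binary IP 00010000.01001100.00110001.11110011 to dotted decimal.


00010000 = 16
01001100 = 76
00110001 = 49
11110011 = 243
IP: 16.76.49.243


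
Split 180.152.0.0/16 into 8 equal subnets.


New prefix = 16 + 3 = 19
Each subnet has 8192 addresses
  180.152.0.0/19
  180.152.32.0/19
  180.152.64.0/19
  180.152.96.0/19
  180.152.128.0/19
  180.152.160.0/19
  180.152.192.0/19
  180.152.224.0/19
Subnets: 180.152.0.0/19, 180.152.32.0/19, 180.152.64.0/19, 180.152.96.0/19, 180.152.128.0/19, 180.152.160.0/19, 180.152.192.0/19, 180.152.224.0/19


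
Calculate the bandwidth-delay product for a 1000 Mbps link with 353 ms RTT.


BDP = bandwidth * RTT
= 1000 Mbps * 353 ms
= 1000 * 1e6 * 353 / 1000 bits
= 353000000 bits
= 44125000 bytes
= 43090.8203 KB
BDP = 353000000 bits (44125000 bytes)


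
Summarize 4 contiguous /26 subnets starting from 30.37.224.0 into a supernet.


Original prefix: /26
Number of subnets: 4 = 2^2
New prefix = 26 - 2 = 24
Supernet: 30.37.224.0/24


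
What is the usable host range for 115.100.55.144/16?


Network: 115.100.0.0
Broadcast: 115.100.255.255
First usable = network + 1
Last usable = broadcast - 1
Range: 115.100.0.1 to 115.100.255.254


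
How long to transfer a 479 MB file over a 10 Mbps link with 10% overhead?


Effective throughput = 10 * (1 - 10/100) = 9 Mbps
File size in Mb = 479 * 8 = 3832 Mb
Time = 3832 / 9
Time = 425.7778 seconds


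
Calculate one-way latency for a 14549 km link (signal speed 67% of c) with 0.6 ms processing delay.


Speed = 0.67 * 3e5 km/s = 201000 km/s
Propagation delay = 14549 / 201000 = 0.0724 s = 72.3831 ms
Processing delay = 0.6 ms
Total one-way latency = 72.9831 ms


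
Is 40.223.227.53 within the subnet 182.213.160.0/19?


Subnet network: 182.213.160.0
Test IP AND mask: 40.223.224.0
No, 40.223.227.53 is not in 182.213.160.0/19


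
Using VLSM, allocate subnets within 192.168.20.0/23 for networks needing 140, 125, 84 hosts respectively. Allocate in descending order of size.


140 hosts -> /24 (254 usable): 192.168.20.0/24
125 hosts -> /25 (126 usable): 192.168.21.0/25
84 hosts -> /25 (126 usable): 192.168.21.128/25
Allocation: 192.168.20.0/24 (140 hosts, 254 usable); 192.168.21.0/25 (125 hosts, 126 usable); 192.168.21.128/25 (84 hosts, 126 usable)


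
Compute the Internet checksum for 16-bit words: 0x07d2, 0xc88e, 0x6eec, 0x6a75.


Sum all words (with carry folding):
+ 0x07d2 = 0x07d2
+ 0xc88e = 0xd060
+ 0x6eec = 0x3f4d
+ 0x6a75 = 0xa9c2
One's complement: ~0xa9c2
Checksum = 0x563d


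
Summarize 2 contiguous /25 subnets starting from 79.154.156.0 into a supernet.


Original prefix: /25
Number of subnets: 2 = 2^1
New prefix = 25 - 1 = 24
Supernet: 79.154.156.0/24


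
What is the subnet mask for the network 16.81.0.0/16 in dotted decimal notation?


/16 means 16 network bits, 16 host bits
Binary: 11111111111111110000000000000000
Mask: 255.255.0.0


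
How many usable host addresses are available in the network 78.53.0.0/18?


Host bits = 32 - 18 = 14
Total addresses = 2^14 = 16384
Usable = total - 2 (network and broadcast)
Usable hosts: 16382


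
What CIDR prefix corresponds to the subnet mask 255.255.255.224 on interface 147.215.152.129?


Binary: 11111111.11111111.11111111.11100000
Count leading 1s
Prefix: /27


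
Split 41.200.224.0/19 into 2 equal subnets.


New prefix = 19 + 1 = 20
Each subnet has 4096 addresses
  41.200.224.0/20
  41.200.240.0/20
Subnets: 41.200.224.0/20, 41.200.240.0/20


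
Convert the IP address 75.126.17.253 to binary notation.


75 = 01001011
126 = 01111110
17 = 00010001
253 = 11111101
Binary: 01001011.01111110.00010001.11111101


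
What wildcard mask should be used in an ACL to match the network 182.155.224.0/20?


Subnet mask: 255.255.240.0
Wildcard = 255.255.255.255 - subnet mask
255 - 255 = 0
255 - 255 = 0
255 - 240 = 15
255 - 0 = 255
Wildcard: 0.0.15.255


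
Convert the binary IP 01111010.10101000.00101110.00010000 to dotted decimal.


01111010 = 122
10101000 = 168
00101110 = 46
00010000 = 16
IP: 122.168.46.16


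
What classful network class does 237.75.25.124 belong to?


First octet: 237
Binary: 11101101
1110xxxx -> Class D (224-239)
Class D (multicast), default mask N/A


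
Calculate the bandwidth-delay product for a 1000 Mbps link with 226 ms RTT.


BDP = bandwidth * RTT
= 1000 Mbps * 226 ms
= 1000 * 1e6 * 226 / 1000 bits
= 226000000 bits
= 28250000 bytes
= 27587.8906 KB
BDP = 226000000 bits (28250000 bytes)


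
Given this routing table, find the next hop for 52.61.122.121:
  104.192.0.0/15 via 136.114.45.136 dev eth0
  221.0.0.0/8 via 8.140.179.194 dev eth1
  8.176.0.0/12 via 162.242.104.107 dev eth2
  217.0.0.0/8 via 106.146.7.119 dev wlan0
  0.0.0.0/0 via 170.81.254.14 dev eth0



Longest prefix match for 52.61.122.121:
  /15 104.192.0.0: no
  /8 221.0.0.0: no
  /12 8.176.0.0: no
  /8 217.0.0.0: no
  /0 0.0.0.0: MATCH
Selected: next-hop 170.81.254.14 via eth0 (matched /0)


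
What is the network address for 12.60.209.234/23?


IP:   00001100.00111100.11010001.11101010
Mask: 11111111.11111111.11111110.00000000
AND operation:
Net:  00001100.00111100.11010000.00000000
Network: 12.60.208.0/23


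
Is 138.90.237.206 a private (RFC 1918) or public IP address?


RFC 1918 private ranges:
  10.0.0.0/8 (10.0.0.0 - 10.255.255.255)
  172.16.0.0/12 (172.16.0.0 - 172.31.255.255)
  192.168.0.0/16 (192.168.0.0 - 192.168.255.255)
Public (not in any RFC 1918 range)


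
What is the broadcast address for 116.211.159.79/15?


Network: 116.210.0.0/15
Host bits = 17
Set all host bits to 1:
Broadcast: 116.211.255.255


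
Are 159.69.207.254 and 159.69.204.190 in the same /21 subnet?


Mask: 255.255.248.0
159.69.207.254 AND mask = 159.69.200.0
159.69.204.190 AND mask = 159.69.200.0
Yes, same subnet (159.69.200.0)


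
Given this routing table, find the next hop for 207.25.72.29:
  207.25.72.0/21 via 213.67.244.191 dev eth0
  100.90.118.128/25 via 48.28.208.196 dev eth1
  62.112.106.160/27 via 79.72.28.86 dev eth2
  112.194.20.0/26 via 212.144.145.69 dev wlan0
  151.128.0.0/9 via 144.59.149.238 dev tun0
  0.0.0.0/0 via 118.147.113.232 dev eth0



Longest prefix match for 207.25.72.29:
  /21 207.25.72.0: MATCH
  /25 100.90.118.128: no
  /27 62.112.106.160: no
  /26 112.194.20.0: no
  /9 151.128.0.0: no
  /0 0.0.0.0: MATCH
Selected: next-hop 213.67.244.191 via eth0 (matched /21)


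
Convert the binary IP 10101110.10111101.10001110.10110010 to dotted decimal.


10101110 = 174
10111101 = 189
10001110 = 142
10110010 = 178
IP: 174.189.142.178


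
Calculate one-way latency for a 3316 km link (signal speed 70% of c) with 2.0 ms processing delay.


Speed = 0.7 * 3e5 km/s = 210000 km/s
Propagation delay = 3316 / 210000 = 0.0158 s = 15.7905 ms
Processing delay = 2.0 ms
Total one-way latency = 17.7905 ms


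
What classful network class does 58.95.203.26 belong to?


First octet: 58
Binary: 00111010
0xxxxxxx -> Class A (1-126)
Class A, default mask 255.0.0.0 (/8)


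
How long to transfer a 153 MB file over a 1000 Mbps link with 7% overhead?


Effective throughput = 1000 * (1 - 7/100) = 930.0 Mbps
File size in Mb = 153 * 8 = 1224 Mb
Time = 1224 / 930.0
Time = 1.3161 seconds


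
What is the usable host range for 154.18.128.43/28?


Network: 154.18.128.32
Broadcast: 154.18.128.47
First usable = network + 1
Last usable = broadcast - 1
Range: 154.18.128.33 to 154.18.128.46


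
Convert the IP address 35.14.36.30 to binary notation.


35 = 00100011
14 = 00001110
36 = 00100100
30 = 00011110
Binary: 00100011.00001110.00100100.00011110


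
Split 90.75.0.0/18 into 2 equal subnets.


New prefix = 18 + 1 = 19
Each subnet has 8192 addresses
  90.75.0.0/19
  90.75.32.0/19
Subnets: 90.75.0.0/19, 90.75.32.0/19


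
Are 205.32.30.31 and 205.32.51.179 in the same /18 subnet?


Mask: 255.255.192.0
205.32.30.31 AND mask = 205.32.0.0
205.32.51.179 AND mask = 205.32.0.0
Yes, same subnet (205.32.0.0)


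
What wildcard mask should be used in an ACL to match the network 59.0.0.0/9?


Subnet mask: 255.128.0.0
Wildcard = 255.255.255.255 - subnet mask
255 - 255 = 0
255 - 128 = 127
255 - 0 = 255
255 - 0 = 255
Wildcard: 0.127.255.255


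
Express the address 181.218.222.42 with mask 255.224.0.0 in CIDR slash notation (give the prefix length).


Binary: 11111111.11100000.00000000.00000000
Count leading 1s
Prefix: /11


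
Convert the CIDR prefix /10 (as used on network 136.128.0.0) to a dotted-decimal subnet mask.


/10 means 10 network bits, 22 host bits
Binary: 11111111110000000000000000000000
Mask: 255.192.0.0


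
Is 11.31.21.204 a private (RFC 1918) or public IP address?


RFC 1918 private ranges:
  10.0.0.0/8 (10.0.0.0 - 10.255.255.255)
  172.16.0.0/12 (172.16.0.0 - 172.31.255.255)
  192.168.0.0/16 (192.168.0.0 - 192.168.255.255)
Public (not in any RFC 1918 range)


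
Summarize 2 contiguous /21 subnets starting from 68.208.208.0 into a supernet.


Original prefix: /21
Number of subnets: 2 = 2^1
New prefix = 21 - 1 = 20
Supernet: 68.208.208.0/20


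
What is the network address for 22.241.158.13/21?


IP:   00010110.11110001.10011110.00001101
Mask: 11111111.11111111.11111000.00000000
AND operation:
Net:  00010110.11110001.10011000.00000000
Network: 22.241.152.0/21


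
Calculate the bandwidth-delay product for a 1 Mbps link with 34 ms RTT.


BDP = bandwidth * RTT
= 1 Mbps * 34 ms
= 1 * 1e6 * 34 / 1000 bits
= 34000 bits
= 4250 bytes
= 4.1504 KB
BDP = 34000 bits (4250 bytes)


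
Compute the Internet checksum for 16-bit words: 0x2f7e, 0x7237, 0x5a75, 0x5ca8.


Sum all words (with carry folding):
+ 0x2f7e = 0x2f7e
+ 0x7237 = 0xa1b5
+ 0x5a75 = 0xfc2a
+ 0x5ca8 = 0x58d3
One's complement: ~0x58d3
Checksum = 0xa72c


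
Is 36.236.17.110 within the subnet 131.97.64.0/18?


Subnet network: 131.97.64.0
Test IP AND mask: 36.236.0.0
No, 36.236.17.110 is not in 131.97.64.0/18


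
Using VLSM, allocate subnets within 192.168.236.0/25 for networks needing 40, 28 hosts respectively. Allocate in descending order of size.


40 hosts -> /26 (62 usable): 192.168.236.0/26
28 hosts -> /27 (30 usable): 192.168.236.64/27
Allocation: 192.168.236.0/26 (40 hosts, 62 usable); 192.168.236.64/27 (28 hosts, 30 usable)


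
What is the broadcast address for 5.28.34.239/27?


Network: 5.28.34.224/27
Host bits = 5
Set all host bits to 1:
Broadcast: 5.28.34.255


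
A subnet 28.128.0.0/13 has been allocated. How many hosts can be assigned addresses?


Host bits = 32 - 13 = 19
Total addresses = 2^19 = 524288
Usable = total - 2 (network and broadcast)
Usable hosts: 524286


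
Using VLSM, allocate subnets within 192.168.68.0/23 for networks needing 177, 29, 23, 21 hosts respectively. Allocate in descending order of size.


177 hosts -> /24 (254 usable): 192.168.68.0/24
29 hosts -> /27 (30 usable): 192.168.69.0/27
23 hosts -> /27 (30 usable): 192.168.69.32/27
21 hosts -> /27 (30 usable): 192.168.69.64/27
Allocation: 192.168.68.0/24 (177 hosts, 254 usable); 192.168.69.0/27 (29 hosts, 30 usable); 192.168.69.32/27 (23 hosts, 30 usable); 192.168.69.64/27 (21 hosts, 30 usable)


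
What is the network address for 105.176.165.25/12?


IP:   01101001.10110000.10100101.00011001
Mask: 11111111.11110000.00000000.00000000
AND operation:
Net:  01101001.10110000.00000000.00000000
Network: 105.176.0.0/12


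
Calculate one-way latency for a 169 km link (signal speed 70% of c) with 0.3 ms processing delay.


Speed = 0.7 * 3e5 km/s = 210000 km/s
Propagation delay = 169 / 210000 = 0.0008 s = 0.8048 ms
Processing delay = 0.3 ms
Total one-way latency = 1.1048 ms


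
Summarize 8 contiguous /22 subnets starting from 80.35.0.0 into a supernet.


Original prefix: /22
Number of subnets: 8 = 2^3
New prefix = 22 - 3 = 19
Supernet: 80.35.0.0/19


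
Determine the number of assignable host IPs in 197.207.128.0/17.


Host bits = 32 - 17 = 15
Total addresses = 2^15 = 32768
Usable = total - 2 (network and broadcast)
Usable hosts: 32766


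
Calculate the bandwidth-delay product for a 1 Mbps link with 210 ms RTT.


BDP = bandwidth * RTT
= 1 Mbps * 210 ms
= 1 * 1e6 * 210 / 1000 bits
= 210000 bits
= 26250 bytes
= 25.6348 KB
BDP = 210000 bits (26250 bytes)


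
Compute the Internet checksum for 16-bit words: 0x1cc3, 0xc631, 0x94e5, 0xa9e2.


Sum all words (with carry folding):
+ 0x1cc3 = 0x1cc3
+ 0xc631 = 0xe2f4
+ 0x94e5 = 0x77da
+ 0xa9e2 = 0x21bd
One's complement: ~0x21bd
Checksum = 0xde42


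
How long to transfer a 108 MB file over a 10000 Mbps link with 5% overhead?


Effective throughput = 10000 * (1 - 5/100) = 9500 Mbps
File size in Mb = 108 * 8 = 864 Mb
Time = 864 / 9500
Time = 0.0909 seconds


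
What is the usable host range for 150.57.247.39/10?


Network: 150.0.0.0
Broadcast: 150.63.255.255
First usable = network + 1
Last usable = broadcast - 1
Range: 150.0.0.1 to 150.63.255.254


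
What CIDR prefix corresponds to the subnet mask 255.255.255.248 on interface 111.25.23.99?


Binary: 11111111.11111111.11111111.11111000
Count leading 1s
Prefix: /29


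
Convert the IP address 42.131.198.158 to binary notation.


42 = 00101010
131 = 10000011
198 = 11000110
158 = 10011110
Binary: 00101010.10000011.11000110.10011110


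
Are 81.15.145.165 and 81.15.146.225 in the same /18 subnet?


Mask: 255.255.192.0
81.15.145.165 AND mask = 81.15.128.0
81.15.146.225 AND mask = 81.15.128.0
Yes, same subnet (81.15.128.0)


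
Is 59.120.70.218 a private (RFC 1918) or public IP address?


RFC 1918 private ranges:
  10.0.0.0/8 (10.0.0.0 - 10.255.255.255)
  172.16.0.0/12 (172.16.0.0 - 172.31.255.255)
  192.168.0.0/16 (192.168.0.0 - 192.168.255.255)
Public (not in any RFC 1918 range)


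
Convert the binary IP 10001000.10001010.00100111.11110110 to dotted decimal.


10001000 = 136
10001010 = 138
00100111 = 39
11110110 = 246
IP: 136.138.39.246


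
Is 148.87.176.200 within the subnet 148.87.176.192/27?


Subnet network: 148.87.176.192
Test IP AND mask: 148.87.176.192
Yes, 148.87.176.200 is in 148.87.176.192/27


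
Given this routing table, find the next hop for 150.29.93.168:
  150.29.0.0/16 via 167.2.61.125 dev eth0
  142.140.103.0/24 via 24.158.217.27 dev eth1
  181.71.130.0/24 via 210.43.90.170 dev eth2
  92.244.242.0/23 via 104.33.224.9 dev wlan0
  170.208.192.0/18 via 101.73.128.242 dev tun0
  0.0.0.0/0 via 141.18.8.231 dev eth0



Longest prefix match for 150.29.93.168:
  /16 150.29.0.0: MATCH
  /24 142.140.103.0: no
  /24 181.71.130.0: no
  /23 92.244.242.0: no
  /18 170.208.192.0: no
  /0 0.0.0.0: MATCH
Selected: next-hop 167.2.61.125 via eth0 (matched /16)


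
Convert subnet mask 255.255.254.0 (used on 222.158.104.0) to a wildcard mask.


Subnet mask: 255.255.254.0
Wildcard = 255.255.255.255 - subnet mask
255 - 255 = 0
255 - 255 = 0
255 - 254 = 1
255 - 0 = 255
Wildcard: 0.0.1.255


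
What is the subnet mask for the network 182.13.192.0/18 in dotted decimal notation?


/18 means 18 network bits, 14 host bits
Binary: 11111111111111111100000000000000
Mask: 255.255.192.0


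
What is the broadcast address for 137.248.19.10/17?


Network: 137.248.0.0/17
Host bits = 15
Set all host bits to 1:
Broadcast: 137.248.127.255


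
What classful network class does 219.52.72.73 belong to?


First octet: 219
Binary: 11011011
110xxxxx -> Class C (192-223)
Class C, default mask 255.255.255.0 (/24)


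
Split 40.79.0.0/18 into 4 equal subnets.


New prefix = 18 + 2 = 20
Each subnet has 4096 addresses
  40.79.0.0/20
  40.79.16.0/20
  40.79.32.0/20
  40.79.48.0/20
Subnets: 40.79.0.0/20, 40.79.16.0/20, 40.79.32.0/20, 40.79.48.0/20


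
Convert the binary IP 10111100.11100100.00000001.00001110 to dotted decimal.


10111100 = 188
11100100 = 228
00000001 = 1
00001110 = 14
IP: 188.228.1.14


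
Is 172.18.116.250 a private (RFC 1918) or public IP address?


RFC 1918 private ranges:
  10.0.0.0/8 (10.0.0.0 - 10.255.255.255)
  172.16.0.0/12 (172.16.0.0 - 172.31.255.255)
  192.168.0.0/16 (192.168.0.0 - 192.168.255.255)
Private (in 172.16.0.0/12)


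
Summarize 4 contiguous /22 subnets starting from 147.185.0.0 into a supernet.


Original prefix: /22
Number of subnets: 4 = 2^2
New prefix = 22 - 2 = 20
Supernet: 147.185.0.0/20


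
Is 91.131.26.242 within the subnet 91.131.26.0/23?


Subnet network: 91.131.26.0
Test IP AND mask: 91.131.26.0
Yes, 91.131.26.242 is in 91.131.26.0/23


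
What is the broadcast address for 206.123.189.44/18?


Network: 206.123.128.0/18
Host bits = 14
Set all host bits to 1:
Broadcast: 206.123.191.255


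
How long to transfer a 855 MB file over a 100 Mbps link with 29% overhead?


Effective throughput = 100 * (1 - 29/100) = 71 Mbps
File size in Mb = 855 * 8 = 6840 Mb
Time = 6840 / 71
Time = 96.338 seconds


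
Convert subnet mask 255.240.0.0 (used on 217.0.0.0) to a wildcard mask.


Subnet mask: 255.240.0.0
Wildcard = 255.255.255.255 - subnet mask
255 - 255 = 0
255 - 240 = 15
255 - 0 = 255
255 - 0 = 255
Wildcard: 0.15.255.255


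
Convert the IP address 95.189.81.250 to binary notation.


95 = 01011111
189 = 10111101
81 = 01010001
250 = 11111010
Binary: 01011111.10111101.01010001.11111010


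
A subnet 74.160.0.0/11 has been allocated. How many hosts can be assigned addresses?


Host bits = 32 - 11 = 21
Total addresses = 2^21 = 2097152
Usable = total - 2 (network and broadcast)
Usable hosts: 2097150


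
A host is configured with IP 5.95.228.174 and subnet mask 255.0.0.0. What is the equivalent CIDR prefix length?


Binary: 11111111.00000000.00000000.00000000
Count leading 1s
Prefix: /8


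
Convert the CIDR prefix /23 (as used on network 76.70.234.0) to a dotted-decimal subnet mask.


/23 means 23 network bits, 9 host bits
Binary: 11111111111111111111111000000000
Mask: 255.255.254.0


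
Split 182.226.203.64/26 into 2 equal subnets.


New prefix = 26 + 1 = 27
Each subnet has 32 addresses
  182.226.203.64/27
  182.226.203.96/27
Subnets: 182.226.203.64/27, 182.226.203.96/27


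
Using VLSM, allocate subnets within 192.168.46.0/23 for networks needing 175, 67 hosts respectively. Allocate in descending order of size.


175 hosts -> /24 (254 usable): 192.168.46.0/24
67 hosts -> /25 (126 usable): 192.168.47.0/25
Allocation: 192.168.46.0/24 (175 hosts, 254 usable); 192.168.47.0/25 (67 hosts, 126 usable)


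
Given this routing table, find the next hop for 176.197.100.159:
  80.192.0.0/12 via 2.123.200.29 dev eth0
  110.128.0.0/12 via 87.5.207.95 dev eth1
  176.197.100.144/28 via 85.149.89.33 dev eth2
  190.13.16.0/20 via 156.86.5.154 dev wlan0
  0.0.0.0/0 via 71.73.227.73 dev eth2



Longest prefix match for 176.197.100.159:
  /12 80.192.0.0: no
  /12 110.128.0.0: no
  /28 176.197.100.144: MATCH
  /20 190.13.16.0: no
  /0 0.0.0.0: MATCH
Selected: next-hop 85.149.89.33 via eth2 (matched /28)


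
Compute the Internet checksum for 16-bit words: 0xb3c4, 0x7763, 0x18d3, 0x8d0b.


Sum all words (with carry folding):
+ 0xb3c4 = 0xb3c4
+ 0x7763 = 0x2b28
+ 0x18d3 = 0x43fb
+ 0x8d0b = 0xd106
One's complement: ~0xd106
Checksum = 0x2ef9


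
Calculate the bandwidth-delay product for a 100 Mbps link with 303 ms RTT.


BDP = bandwidth * RTT
= 100 Mbps * 303 ms
= 100 * 1e6 * 303 / 1000 bits
= 30300000 bits
= 3787500 bytes
= 3698.7305 KB
BDP = 30300000 bits (3787500 bytes)


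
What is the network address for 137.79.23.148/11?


IP:   10001001.01001111.00010111.10010100
Mask: 11111111.11100000.00000000.00000000
AND operation:
Net:  10001001.01000000.00000000.00000000
Network: 137.64.0.0/11


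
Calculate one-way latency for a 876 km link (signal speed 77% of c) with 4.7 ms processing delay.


Speed = 0.77 * 3e5 km/s = 231000 km/s
Propagation delay = 876 / 231000 = 0.0038 s = 3.7922 ms
Processing delay = 4.7 ms
Total one-way latency = 8.4922 ms


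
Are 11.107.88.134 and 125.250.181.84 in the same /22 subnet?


Mask: 255.255.252.0
11.107.88.134 AND mask = 11.107.88.0
125.250.181.84 AND mask = 125.250.180.0
No, different subnets (11.107.88.0 vs 125.250.180.0)


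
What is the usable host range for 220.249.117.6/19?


Network: 220.249.96.0
Broadcast: 220.249.127.255
First usable = network + 1
Last usable = broadcast - 1
Range: 220.249.96.1 to 220.249.127.254


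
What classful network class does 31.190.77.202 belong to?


First octet: 31
Binary: 00011111
0xxxxxxx -> Class A (1-126)
Class A, default mask 255.0.0.0 (/8)


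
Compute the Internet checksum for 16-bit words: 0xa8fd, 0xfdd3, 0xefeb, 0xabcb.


Sum all words (with carry folding):
+ 0xa8fd = 0xa8fd
+ 0xfdd3 = 0xa6d1
+ 0xefeb = 0x96bd
+ 0xabcb = 0x4289
One's complement: ~0x4289
Checksum = 0xbd76


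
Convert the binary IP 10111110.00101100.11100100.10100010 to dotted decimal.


10111110 = 190
00101100 = 44
11100100 = 228
10100010 = 162
IP: 190.44.228.162


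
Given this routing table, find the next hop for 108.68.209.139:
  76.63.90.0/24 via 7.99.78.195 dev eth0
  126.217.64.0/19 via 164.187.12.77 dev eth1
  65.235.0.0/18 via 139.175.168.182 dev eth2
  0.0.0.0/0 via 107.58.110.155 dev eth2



Longest prefix match for 108.68.209.139:
  /24 76.63.90.0: no
  /19 126.217.64.0: no
  /18 65.235.0.0: no
  /0 0.0.0.0: MATCH
Selected: next-hop 107.58.110.155 via eth2 (matched /0)


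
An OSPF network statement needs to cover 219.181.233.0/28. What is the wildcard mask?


Subnet mask: 255.255.255.240
Wildcard = 255.255.255.255 - subnet mask
255 - 255 = 0
255 - 255 = 0
255 - 255 = 0
255 - 240 = 15
Wildcard: 0.0.0.15


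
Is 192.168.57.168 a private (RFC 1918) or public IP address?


RFC 1918 private ranges:
  10.0.0.0/8 (10.0.0.0 - 10.255.255.255)
  172.16.0.0/12 (172.16.0.0 - 172.31.255.255)
  192.168.0.0/16 (192.168.0.0 - 192.168.255.255)
Private (in 192.168.0.0/16)
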